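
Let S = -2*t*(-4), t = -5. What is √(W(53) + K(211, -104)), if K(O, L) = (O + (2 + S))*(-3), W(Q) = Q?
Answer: I*√466 ≈ 21.587*I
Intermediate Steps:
S = -40 (S = -2*(-5)*(-4) = 10*(-4) = -40)
K(O, L) = 114 - 3*O (K(O, L) = (O + (2 - 40))*(-3) = (O - 38)*(-3) = (-38 + O)*(-3) = 114 - 3*O)
√(W(53) + K(211, -104)) = √(53 + (114 - 3*211)) = √(53 + (114 - 633)) = √(53 - 519) = √(-466) = I*√466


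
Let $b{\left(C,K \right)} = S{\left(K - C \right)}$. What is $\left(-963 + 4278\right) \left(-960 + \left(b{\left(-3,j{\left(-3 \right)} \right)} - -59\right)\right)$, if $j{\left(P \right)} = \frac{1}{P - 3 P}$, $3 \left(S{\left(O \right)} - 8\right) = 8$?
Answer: $-2951455$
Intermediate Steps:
$S{\left(O \right)} = \frac{32}{3}$ ($S{\left(O \right)} = 8 + \frac{1}{3} \cdot 8 = 8 + \frac{8}{3} = \frac{32}{3}$)
$j{\left(P \right)} = - \frac{1}{2 P}$ ($j{\left(P \right)} = \frac{1}{\left(-2\right) P} = - \frac{1}{2 P}$)
$b{\left(C,K \right)} = \frac{32}{3}$
$\left(-963 + 4278\right) \left(-960 + \left(b{\left(-3,j{\left(-3 \right)} \right)} - -59\right)\right) = \left(-963 + 4278\right) \left(-960 + \left(\frac{32}{3} - -59\right)\right) = 3315 \left(-960 + \left(\frac{32}{3} + 59\right)\right) = 3315 \left(-960 + \frac{209}{3}\right) = 3315 \left(- \frac{2671}{3}\right) = -2951455$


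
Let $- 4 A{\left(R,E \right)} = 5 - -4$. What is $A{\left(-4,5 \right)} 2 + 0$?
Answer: $- \frac{9}{2} \approx -4.5$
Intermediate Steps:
$A{\left(R,E \right)} = - \frac{9}{4}$ ($A{\left(R,E \right)} = - \frac{5 - -4}{4} = - \frac{5 + 4}{4} = \left(- \frac{1}{4}\right) 9 = - \frac{9}{4}$)
$A{\left(-4,5 \right)} 2 + 0 = \left(- \frac{9}{4}\right) 2 + 0 = - \frac{9}{2} + 0 = - \frac{9}{2}$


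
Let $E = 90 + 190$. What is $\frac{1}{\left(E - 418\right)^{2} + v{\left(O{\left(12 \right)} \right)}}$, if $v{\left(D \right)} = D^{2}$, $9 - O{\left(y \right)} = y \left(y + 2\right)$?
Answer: $\frac{1}{44325} \approx 2.2561 \cdot 10^{-5}$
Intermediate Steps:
$E = 280$
$O{\left(y \right)} = 9 - y \left(2 + y\right)$ ($O{\left(y \right)} = 9 - y \left(y + 2\right) = 9 - y \left(2 + y\right)$)
$\frac{1}{\left(E - 418\right)^{2} + v{\left(O{\left(12 \right)} \right)}} = \frac{1}{\left(280 - 418\right)^{2} + \left(9 - 12^{2} - 24\right)^{2}} = \frac{1}{\left(-138\right)^{2} + \left(9 - 144 - 24\right)^{2}} = \frac{1}{19044 + \left(9 - 144 - 24\right)^{2}} = \frac{1}{19044 + \left(-159\right)^{2}} = \frac{1}{19044 + 25281} = \frac{1}{44325}$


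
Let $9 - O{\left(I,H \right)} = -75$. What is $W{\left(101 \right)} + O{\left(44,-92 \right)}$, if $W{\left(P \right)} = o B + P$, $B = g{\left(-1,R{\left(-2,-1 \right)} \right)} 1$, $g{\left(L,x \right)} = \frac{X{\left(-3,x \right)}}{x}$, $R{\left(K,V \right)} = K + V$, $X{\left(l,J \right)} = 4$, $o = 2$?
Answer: $\frac{547}{3} \approx 182.33$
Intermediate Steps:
$O{\left(I,H \right)} = 84$ ($O{\left(I,H \right)} = 9 - -75 = 9 + 75 = 84$)
$g{\left(L,x \right)} = \frac{4}{x}$
$B = - \frac{4}{3}$ ($B = \frac{4}{-2 - 1} \cdot 1 = \frac{4}{-3} \cdot 1 = 4 \left(- \frac{1}{3}\right) 1 = \left(- \frac{4}{3}\right) 1 = - \frac{4}{3} \approx -1.3333$)
$W{\left(P \right)} = - \frac{8}{3} + P$ ($W{\left(P \right)} = 2 \left(- \frac{4}{3}\right) + P = - \frac{8}{3} + P$)
$W{\left(101 \right)} + O{\left(44,-92 \right)} = \left(- \frac{8}{3} + 101\right) + 84 = \frac{295}{3} + 84 = \frac{547}{3}$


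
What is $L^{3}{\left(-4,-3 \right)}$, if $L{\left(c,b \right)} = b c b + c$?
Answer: $-64000$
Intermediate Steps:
$L{\left(c,b \right)} = c + c b^{2}$ ($L{\left(c,b \right)} = c b^{2} + c = c + c b^{2}$)
$L^{3}{\left(-4,-3 \right)} = \left(- 4 \left(1 + \left(-3\right)^{2}\right)\right)^{3} = \left(- 4 \left(1 + 9\right)\right)^{3} = \left(\left(-4\right) 10\right)^{3} = \left(-40\right)^{3} = -64000$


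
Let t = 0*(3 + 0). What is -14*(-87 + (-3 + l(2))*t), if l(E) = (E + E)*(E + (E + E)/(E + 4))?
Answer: 1218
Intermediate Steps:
t = 0 (t = 0*3 = 0)
l(E) = 2*E*(E + 2*E/(4 + E)) (l(E) = (2*E)*(E + (2*E)/(4 + E)) = (2*E)*(E + 2*E/(4 + E)) = 2*E*(E + 2*E/(4 + E)))
-14*(-87 + (-3 + l(2))*t) = -14*(-87 + (-3 + 2*2²*(6 + 2)/(4 + 2))*0) = -14*(-87 + (-3 + 2*4*8/6)*0) = -14*(-87 + (-3 + 2*4*(⅙)*8)*0) = -14*(-87 + (-3 + 32/3)*0) = -14*(-87 + (23/3)*0) = -14*(-87 + 0) = -14*(-87) = 1218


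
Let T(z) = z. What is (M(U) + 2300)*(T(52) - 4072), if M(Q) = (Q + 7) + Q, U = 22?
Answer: -9451020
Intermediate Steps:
M(Q) = 7 + 2*Q (M(Q) = (7 + Q) + Q = 7 + 2*Q)
(M(U) + 2300)*(T(52) - 4072) = ((7 + 2*22) + 2300)*(52 - 4072) = ((7 + 44) + 2300)*(-4020) = (51 + 2300)*(-4020) = 2351*(-4020) = -9451020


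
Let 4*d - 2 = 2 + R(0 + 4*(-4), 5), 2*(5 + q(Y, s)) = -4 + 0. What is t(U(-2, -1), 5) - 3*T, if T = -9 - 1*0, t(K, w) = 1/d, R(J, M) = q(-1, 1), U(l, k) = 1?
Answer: 77/3 ≈ 25.667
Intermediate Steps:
q(Y, s) = -7 (q(Y, s) = -5 + (-4 + 0)/2 = -5 + (½)*(-4) = -5 - 2 = -7)
R(J, M) = -7
d = -¾ (d = ½ + (2 - 7)/4 = ½ + (¼)*(-5) = ½ - 5/4 = -¾ ≈ -0.75000)
t(K, w) = -4/3 (t(K, w) = 1/(-¾) = -4/3)
T = -9 (T = -9 + 0 = -9)
t(U(-2, -1), 5) - 3*T = -4/3 - 3*(-9) = -4/3 + 27 = 77/3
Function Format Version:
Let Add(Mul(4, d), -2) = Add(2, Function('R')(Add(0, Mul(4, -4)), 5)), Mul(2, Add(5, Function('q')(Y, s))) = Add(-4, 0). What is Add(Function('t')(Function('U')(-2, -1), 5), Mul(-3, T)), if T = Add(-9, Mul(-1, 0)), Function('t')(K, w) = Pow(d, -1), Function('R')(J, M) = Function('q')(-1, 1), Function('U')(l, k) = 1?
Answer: Rational(77, 3) ≈ 25.667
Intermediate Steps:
Function('q')(Y, s) = -7 (Function('q')(Y, s) = Add(-5, Mul(Rational(1, 2), Add(-4, 0))) = Add(-5, Mul(Rational(1, 2), -4)) = Add(-5, -2) = -7)
Function('R')(J, M) = -7
d = Rational(-3, 4) (d = Add(Rational(1, 2), Mul(Rational(1, 4), Add(2, -7))) = Add(Rational(1, 2), Mul(Rational(1, 4), -5)) = Add(Rational(1, 2), Rational(-5, 4)) = Rational(-3, 4) ≈ -0.75000)
Function('t')(K, w) = Rational(-4, 3) (Function('t')(K, w) = Pow(Rational(-3, 4), -1) = Rational(-4, 3))
T = -9 (T = Add(-9, 0) = -9)
Add(Function('t')(Function('U')(-2, -1), 5), Mul(-3, T)) = Add(Rational(-4, 3), Mul(-3, -9)) = Add(Rational(-4, 3), 27) = Rational(77, 3)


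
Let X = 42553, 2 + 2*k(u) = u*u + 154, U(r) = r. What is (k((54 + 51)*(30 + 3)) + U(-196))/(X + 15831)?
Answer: 12005985/116768 ≈ 102.82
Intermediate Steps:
k(u) = 76 + u²/2 (k(u) = -1 + (u*u + 154)/2 = -1 + (u² + 154)/2 = -1 + (154 + u²)/2 = -1 + (77 + u²/2) = 76 + u²/2)
(k((54 + 51)*(30 + 3)) + U(-196))/(X + 15831) = ((76 + ((54 + 51)*(30 + 3))²/2) - 196)/(42553 + 15831) = ((76 + (105*33)²/2) - 196)/58384 = ((76 + (½)*3465²) - 196)*(1/58384) = ((76 + (½)*12006225) - 196)*(1/58384) = ((76 + 12006225/2) - 196)*(1/58384) = (12006377/2 - 196)*(1/58384) = (12005985/2)*(1/58384) = 12005985/116768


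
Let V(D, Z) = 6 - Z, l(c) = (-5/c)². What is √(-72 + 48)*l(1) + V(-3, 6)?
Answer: 50*I*√6 ≈ 122.47*I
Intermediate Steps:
l(c) = 25/c²
√(-72 + 48)*l(1) + V(-3, 6) = √(-72 + 48)*(25/1²) + (6 - 1*6) = √(-24)*(25*1) + (6 - 6) = (2*I*√6)*25 + 0 = 50*I*√6 + 0 = 50*I*√6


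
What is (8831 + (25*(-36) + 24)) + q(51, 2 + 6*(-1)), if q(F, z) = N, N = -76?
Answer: 7879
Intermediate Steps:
q(F, z) = -76
(8831 + (25*(-36) + 24)) + q(51, 2 + 6*(-1)) = (8831 + (25*(-36) + 24)) - 76 = (8831 + (-900 + 24)) - 76 = (8831 - 876) - 76 = 7955 - 76 = 7879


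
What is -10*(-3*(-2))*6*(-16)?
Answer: 5760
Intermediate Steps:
-10*(-3*(-2))*6*(-16) = -60*6*(-16) = -10*36*(-16) = -360*(-16) = 5760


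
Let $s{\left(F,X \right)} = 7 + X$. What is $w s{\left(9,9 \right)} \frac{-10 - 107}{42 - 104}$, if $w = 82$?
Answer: $\frac{76752}{31} \approx 2475.9$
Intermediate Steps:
$w s{\left(9,9 \right)} \frac{-10 - 107}{42 - 104} = 82 \left(7 + 9\right) \frac{-10 - 107}{42 - 104} = 82 \cdot 16 \left(- \frac{117}{-62}\right) = 1312 \left(\left(-117\right) \left(- \frac{1}{62}\right)\right) = 1312 \cdot \frac{117}{62} = \frac{76752}{31}$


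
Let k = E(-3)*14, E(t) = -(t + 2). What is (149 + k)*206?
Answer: 33578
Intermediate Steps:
E(t) = -2 - t (E(t) = -(2 + t) = -2 - t)
k = 14 (k = (-2 - 1*(-3))*14 = (-2 + 3)*14 = 1*14 = 14)
(149 + k)*206 = (149 + 14)*206 = 163*206 = 33578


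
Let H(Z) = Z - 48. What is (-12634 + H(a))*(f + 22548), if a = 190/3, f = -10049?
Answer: -473162144/3 ≈ -1.5772e+8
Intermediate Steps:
a = 190/3 (a = 190*(⅓) = 190/3 ≈ 63.333)
H(Z) = -48 + Z
(-12634 + H(a))*(f + 22548) = (-12634 + (-48 + 190/3))*(-10049 + 22548) = (-12634 + 46/3)*12499 = -37856/3*12499 = -473162144/3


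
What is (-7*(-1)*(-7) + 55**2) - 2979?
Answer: -3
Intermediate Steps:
(-7*(-1)*(-7) + 55**2) - 2979 = (7*(-7) + 3025) - 2979 = (-49 + 3025) - 2979 = 2976 - 2979 = -3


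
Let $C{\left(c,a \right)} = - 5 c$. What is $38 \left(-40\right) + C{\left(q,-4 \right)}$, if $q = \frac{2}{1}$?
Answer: $-1530$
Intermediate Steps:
$q = 2$ ($q = 2 \cdot 1 = 2$)
$38 \left(-40\right) + C{\left(q,-4 \right)} = 38 \left(-40\right) - 10 = -1520 - 10 = -1530$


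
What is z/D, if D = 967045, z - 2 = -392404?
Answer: -392402/967045 ≈ -0.40577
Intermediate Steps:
z = -392402 (z = 2 - 392404 = -392402)
z/D = -392402/967045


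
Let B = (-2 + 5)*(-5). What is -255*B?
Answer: 3825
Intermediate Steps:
B = -15 (B = 3*(-5) = -15)
-255*B = -255*(-15) = 3825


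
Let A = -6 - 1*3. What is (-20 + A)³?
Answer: -24389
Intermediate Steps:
A = -9 (A = -6 - 3 = -9)
(-20 + A)³ = (-20 - 9)³ = (-29)³ = -24389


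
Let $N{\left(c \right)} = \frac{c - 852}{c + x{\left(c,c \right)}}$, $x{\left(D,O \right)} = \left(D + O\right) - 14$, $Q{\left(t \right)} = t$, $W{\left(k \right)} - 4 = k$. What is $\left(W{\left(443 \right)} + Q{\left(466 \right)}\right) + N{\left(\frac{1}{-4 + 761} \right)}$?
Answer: $\frac{10318198}{10595} \approx 973.87$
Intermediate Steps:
$W{\left(k \right)} = 4 + k$
$x{\left(D,O \right)} = -14 + D + O$
$N{\left(c \right)} = \frac{-852 + c}{-14 + 3 c}$ ($N{\left(c \right)} = \frac{c - 852}{c + \left(-14 + c + c\right)} = \frac{-852 + c}{c + \left(-14 + 2 c\right)} = \frac{-852 + c}{-14 + 3 c}$)
$\left(W{\left(443 \right)} + Q{\left(466 \right)}\right) + N{\left(\frac{1}{-4 + 761} \right)} = \left(\left(4 + 443\right) + 466\right) + \frac{-852 + \frac{1}{-4 + 761}}{-14 + \frac{3}{-4 + 761}} = \left(447 + 466\right) + \frac{-852 + \frac{1}{757}}{-14 + \frac{3}{757}} = 913 + \frac{-852 + \frac{1}{757}}{-14 + 3 \cdot \frac{1}{757}} = 913 + \frac{1}{-14 + \frac{3}{757}} \left(- \frac{644963}{757}\right) = 913 + \frac{1}{- \frac{10595}{757}} \left(- \frac{644963}{757}\right) = 913 - - \frac{644963}{10595} = 913 + \frac{644963}{10595} = \frac{10318198}{10595}$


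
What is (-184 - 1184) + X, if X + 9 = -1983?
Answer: -3360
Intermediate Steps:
X = -1992 (X = -9 - 1983 = -1992)
(-184 - 1184) + X = (-184 - 1184) - 1992 = -1368 - 1992 = -3360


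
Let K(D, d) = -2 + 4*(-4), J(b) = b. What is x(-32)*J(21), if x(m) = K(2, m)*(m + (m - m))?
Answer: 12096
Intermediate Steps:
K(D, d) = -18 (K(D, d) = -2 - 16 = -18)
x(m) = -18*m (x(m) = -18*(m + (m - m)) = -18*(m + 0) = -18*m)
x(-32)*J(21) = -18*(-32)*21 = 576*21 = 12096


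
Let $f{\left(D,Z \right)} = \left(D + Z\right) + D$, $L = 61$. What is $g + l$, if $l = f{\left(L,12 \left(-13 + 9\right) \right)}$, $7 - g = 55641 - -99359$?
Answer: $-154919$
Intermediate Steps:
$g = -154993$ ($g = 7 - \left(55641 - -99359\right) = 7 - \left(55641 + 99359\right) = 7 - 155000 = -154993$)
$f{\left(D,Z \right)} = Z + 2 D$
$l = 74$ ($l = 12 \left(-13 + 9\right) + 2 \cdot 61 = 12 \left(-4\right) + 122 = -48 + 122 = 74$)
$g + l = -154993 + 74 = -154919$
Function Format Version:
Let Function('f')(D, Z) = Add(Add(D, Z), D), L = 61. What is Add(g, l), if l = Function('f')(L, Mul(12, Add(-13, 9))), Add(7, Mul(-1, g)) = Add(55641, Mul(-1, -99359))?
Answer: -154919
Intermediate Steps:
g = -154993 (g = Add(7, Mul(-1, Add(55641, Mul(-1, -99359)))) = Add(7, Mul(-1, Add(55641, 99359))) = Add(7, Mul(-1, 155000)) = Add(7, -155000) = -154993)
Function('f')(D, Z) = Add(Z, Mul(2, D))
l = 74 (l = Add(Mul(12, Add(-13, 9)), Mul(2, 61)) = Add(Mul(12, -4), 122) = Add(-48, 122) = 74)
Add(g, l) = Add(-154993, 74) = -154919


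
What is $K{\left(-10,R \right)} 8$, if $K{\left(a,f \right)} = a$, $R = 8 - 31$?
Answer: $-80$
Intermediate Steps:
$R = -23$
$K{\left(-10,R \right)} 8 = \left(-10\right) 8 = -80$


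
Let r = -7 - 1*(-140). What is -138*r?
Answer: -18354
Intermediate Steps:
r = 133 (r = -7 + 140 = 133)
-138*r = -138*133 = -18354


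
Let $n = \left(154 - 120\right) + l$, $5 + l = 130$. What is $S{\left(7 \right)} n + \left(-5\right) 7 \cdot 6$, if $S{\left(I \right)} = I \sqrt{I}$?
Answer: $-210 + 1113 \sqrt{7} \approx 2734.7$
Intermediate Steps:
$l = 125$ ($l = -5 + 130 = 125$)
$n = 159$ ($n = \left(154 - 120\right) + 125 = 34 + 125 = 159$)
$S{\left(I \right)} = I^{\frac{3}{2}}$
$S{\left(7 \right)} n + \left(-5\right) 7 \cdot 6 = 7^{\frac{3}{2}} \cdot 159 + \left(-5\right) 7 \cdot 6 = 7 \sqrt{7} \cdot 159 - 210 = 1113 \sqrt{7} - 210 = -210 + 1113 \sqrt{7}$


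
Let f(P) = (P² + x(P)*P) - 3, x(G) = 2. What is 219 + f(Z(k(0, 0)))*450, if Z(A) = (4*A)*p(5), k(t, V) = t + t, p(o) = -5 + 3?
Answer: -1131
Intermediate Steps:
p(o) = -2
k(t, V) = 2*t
Z(A) = -8*A (Z(A) = (4*A)*(-2) = -8*A)
f(P) = -3 + P² + 2*P (f(P) = (P² + 2*P) - 3 = -3 + P² + 2*P)
219 + f(Z(k(0, 0)))*450 = 219 + (-3 + (-16*0)² + 2*(-16*0))*450 = 219 + (-3 + (-8*0)² + 2*(-8*0))*450 = 219 + (-3 + 0² + 2*0)*450 = 219 + (-3 + 0 + 0)*450 = 219 - 3*450 = 219 - 1350 = -1131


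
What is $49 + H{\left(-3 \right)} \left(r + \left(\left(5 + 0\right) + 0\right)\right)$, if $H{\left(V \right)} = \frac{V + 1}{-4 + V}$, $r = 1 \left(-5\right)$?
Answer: $49$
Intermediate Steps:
$r = -5$
$H{\left(V \right)} = \frac{1 + V}{-4 + V}$
$49 + H{\left(-3 \right)} \left(r + \left(\left(5 + 0\right) + 0\right)\right) = 49 + \frac{1 - 3}{-4 - 3} \left(-5 + \left(\left(5 + 0\right) + 0\right)\right) = 49 + \frac{1}{-7} \left(-2\right) \left(-5 + \left(5 + 0\right)\right) = 49 + \left(- \frac{1}{7}\right) \left(-2\right) \left(-5 + 5\right) = 49 + \frac{2}{7} \cdot 0 = 49 + 0 = 49$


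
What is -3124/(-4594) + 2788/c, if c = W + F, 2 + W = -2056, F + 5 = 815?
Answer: -1113665/716664 ≈ -1.5540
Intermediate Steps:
F = 810 (F = -5 + 815 = 810)
W = -2058 (W = -2 - 2056 = -2058)
c = -1248 (c = -2058 + 810 = -1248)
-3124/(-4594) + 2788/c = -3124/(-4594) + 2788/(-1248) = -3124*(-1/4594) + 2788*(-1/1248) = 1562/2297 - 697/312 = -1113665/716664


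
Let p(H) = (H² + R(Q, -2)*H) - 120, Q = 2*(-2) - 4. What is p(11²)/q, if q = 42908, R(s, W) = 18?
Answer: 16699/42908 ≈ 0.38918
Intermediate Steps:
Q = -8 (Q = -4 - 4 = -8)
p(H) = -120 + H² + 18*H (p(H) = (H² + 18*H) - 120 = -120 + H² + 18*H)
p(11²)/q = (-120 + (11²)² + 18*11²)/42908 = (-120 + 121² + 18*121)*(1/42908) = (-120 + 14641 + 2178)*(1/42908) = 16699*(1/42908) = 16699/42908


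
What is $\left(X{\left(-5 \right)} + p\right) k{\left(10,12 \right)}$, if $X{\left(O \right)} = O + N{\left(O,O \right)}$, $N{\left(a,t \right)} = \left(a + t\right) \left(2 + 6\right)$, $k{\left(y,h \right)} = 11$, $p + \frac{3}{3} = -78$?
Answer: $-1804$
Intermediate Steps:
$p = -79$ ($p = -1 - 78 = -79$)
$N{\left(a,t \right)} = 8 a + 8 t$ ($N{\left(a,t \right)} = \left(a + t\right) 8 = 8 a + 8 t$)
$X{\left(O \right)} = 17 O$ ($X{\left(O \right)} = O + \left(8 O + 8 O\right) = O + 16 O = 17 O$)
$\left(X{\left(-5 \right)} + p\right) k{\left(10,12 \right)} = \left(17 \left(-5\right) - 79\right) 11 = \left(-85 - 79\right) 11 = \left(-164\right) 11 = -1804$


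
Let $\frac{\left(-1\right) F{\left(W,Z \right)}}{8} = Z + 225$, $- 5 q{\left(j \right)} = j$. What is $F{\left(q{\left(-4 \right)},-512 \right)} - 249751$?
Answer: $-247455$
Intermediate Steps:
$q{\left(j \right)} = - \frac{j}{5}$
$F{\left(W,Z \right)} = -1800 - 8 Z$ ($F{\left(W,Z \right)} = - 8 \left(Z + 225\right) = - 8 \left(225 + Z\right) = -1800 - 8 Z$)
$F{\left(q{\left(-4 \right)},-512 \right)} - 249751 = \left(-1800 - -4096\right) - 249751 = \left(-1800 + 4096\right) - 249751 = 2296 - 249751 = -247455$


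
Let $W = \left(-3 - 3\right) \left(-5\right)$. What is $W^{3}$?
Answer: $27000$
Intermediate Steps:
$W = 30$ ($W = \left(-6\right) \left(-5\right) = 30$)
$W^{3} = 30^{3} = 27000$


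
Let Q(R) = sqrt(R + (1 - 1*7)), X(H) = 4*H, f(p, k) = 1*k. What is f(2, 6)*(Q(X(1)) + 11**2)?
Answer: 726 + 6*I*sqrt(2) ≈ 726.0 + 8.4853*I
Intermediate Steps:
f(p, k) = k
Q(R) = sqrt(-6 + R) (Q(R) = sqrt(R + (1 - 7)) = sqrt(R - 6) = sqrt(-6 + R))
f(2, 6)*(Q(X(1)) + 11**2) = 6*(sqrt(-6 + 4*1) + 11**2) = 6*(sqrt(-6 + 4) + 121) = 6*(sqrt(-2) + 121) = 6*(I*sqrt(2) + 121) = 6*(121 + I*sqrt(2)) = 726 + 6*I*sqrt(2)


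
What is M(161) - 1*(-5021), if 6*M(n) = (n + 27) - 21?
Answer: 30293/6 ≈ 5048.8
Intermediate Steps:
M(n) = 1 + n/6 (M(n) = ((n + 27) - 21)/6 = ((27 + n) - 21)/6 = (6 + n)/6 = 1 + n/6)
M(161) - 1*(-5021) = (1 + (1/6)*161) - 1*(-5021) = (1 + 161/6) + 5021 = 167/6 + 5021 = 30293/6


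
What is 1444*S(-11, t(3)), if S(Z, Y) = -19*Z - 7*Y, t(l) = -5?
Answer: 352336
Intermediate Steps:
1444*S(-11, t(3)) = 1444*(-19*(-11) - 7*(-5)) = 1444*(209 + 35) = 1444*244 = 352336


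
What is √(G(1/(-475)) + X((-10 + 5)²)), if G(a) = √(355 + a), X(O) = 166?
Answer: √(1498150 + 1140*√22249)/95 ≈ 13.596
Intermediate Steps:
√(G(1/(-475)) + X((-10 + 5)²)) = √(√(355 + 1/(-475)) + 166) = √(√(355 - 1/475) + 166) = √(√(168624/475) + 166) = √(12*√22249/95 + 166) = √(166 + 12*√22249/95)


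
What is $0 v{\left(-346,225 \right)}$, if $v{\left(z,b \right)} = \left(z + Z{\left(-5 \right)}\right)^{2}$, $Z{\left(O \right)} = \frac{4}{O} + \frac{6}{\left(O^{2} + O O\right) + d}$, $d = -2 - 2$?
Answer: $0$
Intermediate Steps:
$d = -4$ ($d = -2 - 2 = -4$)
$Z{\left(O \right)} = \frac{4}{O} + \frac{6}{-4 + 2 O^{2}}$ ($Z{\left(O \right)} = \frac{4}{O} + \frac{6}{\left(O^{2} + O O\right) - 4} = \frac{4}{O} + \frac{6}{\left(O^{2} + O^{2}\right) - 4} = \frac{4}{O} + \frac{6}{2 O^{2} - 4} = \frac{4}{O} + \frac{6}{-4 + 2 O^{2}}$)
$v{\left(z,b \right)} = \left(- \frac{77}{115} + z\right)^{2}$ ($v{\left(z,b \right)} = \left(z + \frac{-8 + 3 \left(-5\right) + 4 \left(-5\right)^{2}}{\left(-5\right) \left(-2 + \left(-5\right)^{2}\right)}\right)^{2} = \left(z - \frac{-8 - 15 + 4 \cdot 25}{5 \left(-2 + 25\right)}\right)^{2} = \left(z - \frac{-8 - 15 + 100}{5 \cdot 23}\right)^{2} = \left(z - \frac{1}{115} \cdot 77\right)^{2} = \left(z - \frac{77}{115}\right)^{2} = \left(- \frac{77}{115} + z\right)^{2}$)
$0 v{\left(-346,225 \right)} = 0 \frac{\left(-77 + 115 \left(-346\right)\right)^{2}}{13225} = 0 \frac{\left(-77 - 39790\right)^{2}}{13225} = 0 \frac{\left(-39867\right)^{2}}{13225} = 0 \cdot \frac{1}{13225} \cdot 1589377689 = 0 \cdot \frac{1589377689}{13225} = 0$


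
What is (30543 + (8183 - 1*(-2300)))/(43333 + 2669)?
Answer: 20513/23001 ≈ 0.89183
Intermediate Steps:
(30543 + (8183 - 1*(-2300)))/(43333 + 2669) = (30543 + (8183 + 2300))/46002 = (30543 + 10483)*(1/46002) = 41026*(1/46002) = 20513/23001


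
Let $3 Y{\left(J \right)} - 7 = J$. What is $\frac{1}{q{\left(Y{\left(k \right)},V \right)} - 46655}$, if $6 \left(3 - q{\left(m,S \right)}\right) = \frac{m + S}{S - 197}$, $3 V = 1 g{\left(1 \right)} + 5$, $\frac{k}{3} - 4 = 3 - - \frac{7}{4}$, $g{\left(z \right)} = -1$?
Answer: $- \frac{14088}{657233227} \approx -2.1435 \cdot 10^{-5}$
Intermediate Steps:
$k = \frac{105}{4}$ ($k = 12 + 3 \left(3 - - \frac{7}{4}\right) = 12 + 3 \left(3 + \frac{7}{4}\right) = 12 + 3 \cdot \frac{19}{4} = 12 + \frac{57}{4} = \frac{105}{4} \approx 26.25$)
$Y{\left(J \right)} = \frac{7}{3} + \frac{J}{3}$
$V = \frac{4}{3}$ ($V = \frac{1 \left(-1\right) + 5}{3} = \frac{-1 + 5}{3} = \frac{1}{3} \cdot 4 = \frac{4}{3} \approx 1.3333$)
$q{\left(m,S \right)} = 3 - \frac{S + m}{6 \left(-197 + S\right)}$ ($q{\left(m,S \right)} = 3 - \frac{\left(m + S\right) \frac{1}{S - 197}}{6} = 3 - \frac{\left(S + m\right) \frac{1}{-197 + S}}{6} = 3 - \frac{\frac{1}{-197 + S} \left(S + m\right)}{6} = 3 - \frac{S + m}{6 \left(-197 + S\right)}$)
$\frac{1}{q{\left(Y{\left(k \right)},V \right)} - 46655} = \frac{1}{\frac{-3546 - \left(\frac{7}{3} + \frac{1}{3} \cdot \frac{105}{4}\right) + 17 \cdot \frac{4}{3}}{6 \left(-197 + \frac{4}{3}\right)} - 46655} = \frac{1}{\frac{-3546 - \left(\frac{7}{3} + \frac{35}{4}\right) + \frac{68}{3}}{6 \left(- \frac{587}{3}\right)} - 46655} = \frac{1}{\frac{1}{6} \left(- \frac{3}{587}\right) \left(-3546 - \frac{133}{12} + \frac{68}{3}\right) - 46655} = \frac{1}{\frac{1}{6} \left(- \frac{3}{587}\right) \left(- \frac{42413}{12}\right) - 46655} = \frac{1}{\frac{42413}{14088} - 46655} = \frac{1}{- \frac{657233227}{14088}} = - \frac{14088}{657233227}$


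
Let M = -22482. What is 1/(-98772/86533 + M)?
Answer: -86533/1945533678 ≈ -4.4478e-5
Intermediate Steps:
1/(-98772/86533 + M) = 1/(-98772/86533 - 22482) = 1/(-1945533678/86533) = -86533/1945533678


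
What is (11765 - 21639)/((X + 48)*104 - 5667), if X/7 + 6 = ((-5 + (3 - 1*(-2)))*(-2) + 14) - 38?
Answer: 9874/22515 ≈ 0.43855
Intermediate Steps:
X = -210 (X = -42 + 7*(((-5 + (3 - 1*(-2)))*(-2) + 14) - 38) = -42 + 7*(((-5 + (3 + 2))*(-2) + 14) - 38) = -42 + 7*(((-5 + 5)*(-2) + 14) - 38) = -42 + 7*((0*(-2) + 14) - 38) = -42 + 7*((0 + 14) - 38) = -42 + 7*(14 - 38) = -42 + 7*(-24) = -42 - 168 = -210)
(11765 - 21639)/((X + 48)*104 - 5667) = (11765 - 21639)/((-210 + 48)*104 - 5667) = -9874/(-162*104 - 5667) = -9874/(-16848 - 5667) = -9874/(-22515) = -9874*(-1/22515) = 9874/22515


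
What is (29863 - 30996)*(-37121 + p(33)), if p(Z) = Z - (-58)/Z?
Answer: 126056138/3 ≈ 4.2019e+7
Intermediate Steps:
p(Z) = Z + 58/Z
(29863 - 30996)*(-37121 + p(33)) = (29863 - 30996)*(-37121 + (33 + 58/33)) = -1133*(-37121 + (33 + 58*(1/33))) = -1133*(-37121 + (33 + 58/33)) = -1133*(-37121 + 1147/33) = -1133*(-1223846/33) = 126056138/3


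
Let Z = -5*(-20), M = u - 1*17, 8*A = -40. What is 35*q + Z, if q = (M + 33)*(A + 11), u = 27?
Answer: 9130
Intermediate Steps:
A = -5 (A = (1/8)*(-40) = -5)
M = 10 (M = 27 - 1*17 = 27 - 17 = 10)
Z = 100
q = 258 (q = (10 + 33)*(-5 + 11) = 43*6 = 258)
35*q + Z = 35*258 + 100 = 9030 + 100 = 9130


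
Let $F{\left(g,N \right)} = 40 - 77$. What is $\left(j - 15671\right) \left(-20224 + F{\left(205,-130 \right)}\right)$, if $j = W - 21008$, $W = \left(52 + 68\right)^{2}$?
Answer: $451394819$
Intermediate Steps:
$W = 14400$ ($W = 120^{2} = 14400$)
$F{\left(g,N \right)} = -37$
$j = -6608$ ($j = 14400 - 21008 = -6608$)
$\left(j - 15671\right) \left(-20224 + F{\left(205,-130 \right)}\right) = \left(-6608 - 15671\right) \left(-20224 - 37\right) = \left(-22279\right) \left(-20261\right) = 451394819$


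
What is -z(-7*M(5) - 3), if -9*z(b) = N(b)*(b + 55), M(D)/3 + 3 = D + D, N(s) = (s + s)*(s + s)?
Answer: -950000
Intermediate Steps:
N(s) = 4*s**2 (N(s) = (2*s)*(2*s) = 4*s**2)
M(D) = -9 + 6*D (M(D) = -9 + 3*(D + D) = -9 + 3*(2*D) = -9 + 6*D)
z(b) = -4*b**2*(55 + b)/9 (z(b) = -4*b**2*(b + 55)/9 = -4*b**2*(55 + b)/9)
-z(-7*M(5) - 3) = -4*(-7*(-9 + 6*5) - 3)**2*(-55 - (-7*(-9 + 6*5) - 3))/9 = -4*(-7*(-9 + 30) - 3)**2*(-55 - (-7*(-9 + 30) - 3))/9 = -4*(-7*21 - 3)**2*(-55 - (-7*21 - 3))/9 = -4*(-147 - 3)**2*(-55 - (-147 - 3))/9 = -4*(-150)**2*(-55 - 1*(-150))/9 = -4*22500*(-55 + 150)/9 = -4*22500*95/9 = -1*950000 = -950000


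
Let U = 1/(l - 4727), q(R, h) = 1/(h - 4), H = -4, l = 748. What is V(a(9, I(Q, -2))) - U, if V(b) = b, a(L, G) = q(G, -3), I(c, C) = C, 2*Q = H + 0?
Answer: -3972/27853 ≈ -0.14261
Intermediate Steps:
q(R, h) = 1/(-4 + h)
Q = -2 (Q = (-4 + 0)/2 = (½)*(-4) = -2)
a(L, G) = -⅐ (a(L, G) = 1/(-4 - 3) = 1/(-7) = -⅐)
U = -1/3979 (U = 1/(748 - 4727) = 1/(-3979) = -1/3979 ≈ -0.00025132)
V(a(9, I(Q, -2))) - U = -⅐ - 1*(-1/3979) = -⅐ + 1/3979 = -3972/27853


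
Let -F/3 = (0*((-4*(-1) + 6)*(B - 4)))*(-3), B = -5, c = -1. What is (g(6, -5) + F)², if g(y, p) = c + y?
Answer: 25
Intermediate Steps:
g(y, p) = -1 + y
F = 0 (F = -3*0*((-4*(-1) + 6)*(-5 - 4))*(-3) = -3*0*((4 + 6)*(-9))*(-3) = -3*0*(10*(-9))*(-3) = -3*0*(-90)*(-3) = -0*(-3) = -3*0 = 0)
(g(6, -5) + F)² = ((-1 + 6) + 0)² = (5 + 0)² = 5² = 25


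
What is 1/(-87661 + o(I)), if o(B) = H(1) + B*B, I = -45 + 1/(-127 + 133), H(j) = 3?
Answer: -36/3083327 ≈ -1.1676e-5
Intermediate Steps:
I = -269/6 (I = -45 + 1/6 = -45 + ⅙ = -269/6 ≈ -44.833)
o(B) = 3 + B² (o(B) = 3 + B*B = 3 + B²)
1/(-87661 + o(I)) = 1/(-87661 + (3 + (-269/6)²)) = 1/(-87661 + (3 + 72361/36)) = 1/(-87661 + 72469/36) = 1/(-3083327/36) = -36/3083327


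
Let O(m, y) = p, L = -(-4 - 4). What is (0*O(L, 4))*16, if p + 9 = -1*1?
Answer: 0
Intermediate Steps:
L = 8 (L = -1*(-8) = 8)
p = -10 (p = -9 - 1*1 = -9 - 1 = -10)
O(m, y) = -10
(0*O(L, 4))*16 = (0*(-10))*16 = 0*16 = 0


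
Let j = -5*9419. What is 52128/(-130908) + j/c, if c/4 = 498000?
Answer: -1833401471/4346145600 ≈ -0.42185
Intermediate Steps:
j = -47095
c = 1992000 (c = 4*498000 = 1992000)
52128/(-130908) + j/c = 52128/(-130908) - 47095/1992000 = 52128*(-1/130908) - 47095*1/1992000 = -4344/10909 - 9419/398400 = -1833401471/4346145600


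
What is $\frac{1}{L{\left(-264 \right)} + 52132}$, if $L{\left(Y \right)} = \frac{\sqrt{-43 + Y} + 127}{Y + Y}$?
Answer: $\frac{3633375108}{189414237193517} + \frac{132 i \sqrt{307}}{189414237193517} \approx 1.9182 \cdot 10^{-5} + 1.221 \cdot 10^{-11} i$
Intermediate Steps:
$L{\left(Y \right)} = \frac{127 + \sqrt{-43 + Y}}{2 Y}$
$\frac{1}{L{\left(-264 \right)} + 52132} = \frac{1}{\frac{127 + \sqrt{-43 - 264}}{2 \left(-264\right)} + 52132} = \frac{1}{\frac{1}{2} \left(- \frac{1}{264}\right) \left(127 + \sqrt{-307}\right) + 52132} = \frac{1}{\frac{1}{2} \left(- \frac{1}{264}\right) \left(127 + i \sqrt{307}\right) + 52132} = \frac{1}{\left(- \frac{127}{528} - \frac{i \sqrt{307}}{528}\right) + 52132} = \frac{1}{\frac{27525569}{528} - \frac{i \sqrt{307}}{528}}$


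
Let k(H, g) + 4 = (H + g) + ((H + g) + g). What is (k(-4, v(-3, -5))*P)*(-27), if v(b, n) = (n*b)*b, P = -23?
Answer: -91287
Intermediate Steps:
v(b, n) = n*b**2 (v(b, n) = (b*n)*b = n*b**2)
k(H, g) = -4 + 2*H + 3*g (k(H, g) = -4 + ((H + g) + ((H + g) + g)) = -4 + ((H + g) + (H + 2*g)) = -4 + (2*H + 3*g) = -4 + 2*H + 3*g)
(k(-4, v(-3, -5))*P)*(-27) = ((-4 + 2*(-4) + 3*(-5*(-3)**2))*(-23))*(-27) = ((-4 - 8 + 3*(-5*9))*(-23))*(-27) = ((-4 - 8 + 3*(-45))*(-23))*(-27) = ((-4 - 8 - 135)*(-23))*(-27) = -147*(-23)*(-27) = 3381*(-27) = -91287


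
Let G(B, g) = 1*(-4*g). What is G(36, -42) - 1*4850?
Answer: -4682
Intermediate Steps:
G(B, g) = -4*g
G(36, -42) - 1*4850 = -4*(-42) - 1*4850 = 168 - 4850 = -4682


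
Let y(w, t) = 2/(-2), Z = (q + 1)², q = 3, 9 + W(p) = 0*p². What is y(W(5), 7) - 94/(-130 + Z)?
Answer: -10/57 ≈ -0.17544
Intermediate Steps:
W(p) = -9 (W(p) = -9 + 0*p² = -9 + 0 = -9)
Z = 16 (Z = (3 + 1)² = 4² = 16)
y(w, t) = -1 (y(w, t) = 2*(-½) = -1)
y(W(5), 7) - 94/(-130 + Z) = -1 - 94/(-130 + 16) = -1 - 94/(-114) = -1 - 1/114*(-94) = -1 + 47/57 = -10/57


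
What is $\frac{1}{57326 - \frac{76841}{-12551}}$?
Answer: $\frac{12551}{719575467} \approx 1.7442 \cdot 10^{-5}$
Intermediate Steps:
$\frac{1}{57326 - \frac{76841}{-12551}} = \frac{1}{57326 - - \frac{76841}{12551}} = \frac{1}{57326 + \frac{76841}{12551}} = \frac{1}{\frac{719575467}{12551}} = \frac{12551}{719575467}$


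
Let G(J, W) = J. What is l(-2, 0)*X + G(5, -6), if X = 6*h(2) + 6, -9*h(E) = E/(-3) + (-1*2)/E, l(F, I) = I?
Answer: 5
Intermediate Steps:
h(E) = E/27 + 2/(9*E) (h(E) = -(E/(-3) + (-1*2)/E)/9 = -(E*(-⅓) - 2/E)/9 = -(-E/3 - 2/E)/9 = -(-2/E - E/3)/9 = E/27 + 2/(9*E))
X = 64/9 (X = 6*((1/27)*(6 + 2²)/2) + 6 = 6*((1/27)*(½)*(6 + 4)) + 6 = 6*((1/27)*(½)*10) + 6 = 6*(5/27) + 6 = 10/9 + 6 = 64/9 ≈ 7.1111)
l(-2, 0)*X + G(5, -6) = 0*(64/9) + 5 = 0 + 5 = 5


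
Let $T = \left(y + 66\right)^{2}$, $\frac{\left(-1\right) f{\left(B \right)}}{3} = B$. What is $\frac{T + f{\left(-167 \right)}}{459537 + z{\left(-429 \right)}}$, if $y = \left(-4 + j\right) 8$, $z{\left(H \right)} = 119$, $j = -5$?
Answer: $\frac{537}{459656} \approx 0.0011683$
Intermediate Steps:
$f{\left(B \right)} = - 3 B$
$y = -72$ ($y = \left(-4 - 5\right) 8 = \left(-9\right) 8 = -72$)
$T = 36$ ($T = \left(-72 + 66\right)^{2} = \left(-6\right)^{2} = 36$)
$\frac{T + f{\left(-167 \right)}}{459537 + z{\left(-429 \right)}} = \frac{36 - -501}{459537 + 119} = \frac{36 + 501}{459656} = 537 \cdot \frac{1}{459656} = \frac{537}{459656}$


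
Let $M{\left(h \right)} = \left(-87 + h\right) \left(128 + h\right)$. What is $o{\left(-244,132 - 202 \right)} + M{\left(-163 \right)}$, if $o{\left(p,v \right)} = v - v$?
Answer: $8750$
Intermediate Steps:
$o{\left(p,v \right)} = 0$
$o{\left(-244,132 - 202 \right)} + M{\left(-163 \right)} = 0 + \left(-11136 + \left(-163\right)^{2} + 41 \left(-163\right)\right) = 0 - -8750 = 0 + 8750 = 8750$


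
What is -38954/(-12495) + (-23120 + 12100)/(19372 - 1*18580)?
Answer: -8903611/824670 ≈ -10.797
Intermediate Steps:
-38954/(-12495) + (-23120 + 12100)/(19372 - 1*18580) = -38954*(-1/12495) - 11020/(19372 - 18580) = 38954/12495 - 11020/792 = 38954/12495 - 11020*1/792 = 38954/12495 - 2755/198 = -8903611/824670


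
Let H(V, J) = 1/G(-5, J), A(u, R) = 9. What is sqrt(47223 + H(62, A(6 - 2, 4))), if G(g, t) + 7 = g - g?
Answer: 8*sqrt(36155)/7 ≈ 217.31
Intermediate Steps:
G(g, t) = -7 (G(g, t) = -7 + (g - g) = -7 + 0 = -7)
H(V, J) = -1/7 (H(V, J) = 1/(-7) = -1/7)
sqrt(47223 + H(62, A(6 - 2, 4))) = sqrt(47223 - 1/7) = sqrt(330560/7) = 8*sqrt(36155)/7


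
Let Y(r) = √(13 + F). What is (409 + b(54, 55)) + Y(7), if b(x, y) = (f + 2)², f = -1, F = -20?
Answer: 410 + I*√7 ≈ 410.0 + 2.6458*I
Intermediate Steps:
Y(r) = I*√7 (Y(r) = √(13 - 20) = √(-7) = I*√7)
b(x, y) = 1 (b(x, y) = (-1 + 2)² = 1² = 1)
(409 + b(54, 55)) + Y(7) = (409 + 1) + I*√7 = 410 + I*√7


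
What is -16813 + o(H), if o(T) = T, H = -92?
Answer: -16905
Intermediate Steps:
-16813 + o(H) = -16813 - 92 = -16905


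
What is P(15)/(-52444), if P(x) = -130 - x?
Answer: 145/52444 ≈ 0.0027649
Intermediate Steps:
P(15)/(-52444) = (-130 - 1*15)/(-52444) = (-130 - 15)*(-1/52444) = -145*(-1/52444) = 145/52444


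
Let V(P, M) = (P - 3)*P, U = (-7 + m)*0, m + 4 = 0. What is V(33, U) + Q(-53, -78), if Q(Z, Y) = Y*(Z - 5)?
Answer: 5514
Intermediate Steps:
m = -4 (m = -4 + 0 = -4)
U = 0 (U = (-7 - 4)*0 = -11*0 = 0)
V(P, M) = P*(-3 + P) (V(P, M) = (-3 + P)*P = P*(-3 + P))
Q(Z, Y) = Y*(-5 + Z)
V(33, U) + Q(-53, -78) = 33*(-3 + 33) - 78*(-5 - 53) = 33*30 - 78*(-58) = 990 + 4524 = 5514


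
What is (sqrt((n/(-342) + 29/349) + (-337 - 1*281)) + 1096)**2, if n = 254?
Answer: (21802728 + I*sqrt(244823058166))**2/395731449 ≈ 1.2006e+6 + 54521.0*I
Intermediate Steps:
(sqrt((n/(-342) + 29/349) + (-337 - 1*281)) + 1096)**2 = (sqrt((254/(-342) + 29/349) + (-337 - 1*281)) + 1096)**2 = (sqrt((254*(-1/342) + 29*(1/349)) + (-337 - 281)) + 1096)**2 = (sqrt((-127/171 + 29/349) - 618) + 1096)**2 = (sqrt(-39364/59679 - 618) + 1096)**2 = (sqrt(-36920986/59679) + 1096)**2 = (I*sqrt(244823058166)/19893 + 1096)**2 = (1096 + I*sqrt(244823058166)/19893)**2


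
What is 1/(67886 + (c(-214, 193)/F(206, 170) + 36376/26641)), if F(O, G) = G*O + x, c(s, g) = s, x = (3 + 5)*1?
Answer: 466590474/31675595156641 ≈ 1.4730e-5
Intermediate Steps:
x = 8 (x = 8*1 = 8)
F(O, G) = 8 + G*O (F(O, G) = G*O + 8 = 8 + G*O)
1/(67886 + (c(-214, 193)/F(206, 170) + 36376/26641)) = 1/(67886 + (-214/(8 + 170*206) + 36376/26641)) = 1/(67886 + (-214/(8 + 35020) + 36376*(1/26641))) = 1/(67886 + (-214/35028 + 36376/26641)) = 1/(67886 + (-214*1/35028 + 36376/26641)) = 1/(67886 + (-107/17514 + 36376/26641)) = 1/(67886 + 634238677/466590474) = 1/(31675595156641/466590474) = 466590474/31675595156641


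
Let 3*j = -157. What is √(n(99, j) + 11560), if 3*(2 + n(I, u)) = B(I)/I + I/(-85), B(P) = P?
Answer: 2*√187888845/255 ≈ 107.51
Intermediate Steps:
j = -157/3 (j = (⅓)*(-157) = -157/3 ≈ -52.333)
n(I, u) = -5/3 - I/255 (n(I, u) = -2 + (I/I + I/(-85))/3 = -2 + (1 + I*(-1/85))/3 = -2 + (1 - I/85)/3 = -2 + (⅓ - I/255) = -5/3 - I/255)
√(n(99, j) + 11560) = √((-5/3 - 1/255*99) + 11560) = √((-5/3 - 33/85) + 11560) = √(-524/255 + 11560) = √(2947276/255) = 2*√187888845/255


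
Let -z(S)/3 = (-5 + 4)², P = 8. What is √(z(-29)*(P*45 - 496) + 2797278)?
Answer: 3*√310854 ≈ 1672.6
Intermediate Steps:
z(S) = -3 (z(S) = -3*(-5 + 4)² = -3*(-1)² = -3*1 = -3)
√(z(-29)*(P*45 - 496) + 2797278) = √(-3*(8*45 - 496) + 2797278) = √(-3*(360 - 496) + 2797278) = √(-3*(-136) + 2797278) = √(408 + 2797278) = √2797686 = 3*√310854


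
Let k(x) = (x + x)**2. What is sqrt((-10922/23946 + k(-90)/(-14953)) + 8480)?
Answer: sqrt(271721581745687274903)/179032269 ≈ 92.073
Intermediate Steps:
k(x) = 4*x**2 (k(x) = (2*x)**2 = 4*x**2)
sqrt((-10922/23946 + k(-90)/(-14953)) + 8480) = sqrt((-10922/23946 + (4*(-90)**2)/(-14953)) + 8480) = sqrt((-10922*1/23946 + (4*8100)*(-1/14953)) + 8480) = sqrt((-5461/11973 + 32400*(-1/14953)) + 8480) = sqrt((-5461/11973 - 32400/14953) + 8480) = sqrt(-469583533/179032269 + 8480) = sqrt(1517724057587/179032269) = sqrt(271721581745687274903)/179032269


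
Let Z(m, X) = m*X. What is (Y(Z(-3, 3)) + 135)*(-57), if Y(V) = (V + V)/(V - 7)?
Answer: -62073/8 ≈ -7759.1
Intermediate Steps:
Z(m, X) = X*m
Y(V) = 2*V/(-7 + V) (Y(V) = (2*V)/(-7 + V) = 2*V/(-7 + V))
(Y(Z(-3, 3)) + 135)*(-57) = (2*(3*(-3))/(-7 + 3*(-3)) + 135)*(-57) = (2*(-9)/(-7 - 9) + 135)*(-57) = (2*(-9)/(-16) + 135)*(-57) = (2*(-9)*(-1/16) + 135)*(-57) = (9/8 + 135)*(-57) = (1089/8)*(-57) = -62073/8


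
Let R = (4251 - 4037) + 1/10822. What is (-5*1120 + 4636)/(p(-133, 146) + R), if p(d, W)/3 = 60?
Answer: -10432408/4263869 ≈ -2.4467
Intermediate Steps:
p(d, W) = 180 (p(d, W) = 3*60 = 180)
R = 2315909/10822 (R = 214 + 1/10822 = 2315909/10822 ≈ 214.00)
(-5*1120 + 4636)/(p(-133, 146) + R) = (-5*1120 + 4636)/(180 + 2315909/10822) = (-5600 + 4636)/(4263869/10822) = -964*10822/4263869 = -10432408/4263869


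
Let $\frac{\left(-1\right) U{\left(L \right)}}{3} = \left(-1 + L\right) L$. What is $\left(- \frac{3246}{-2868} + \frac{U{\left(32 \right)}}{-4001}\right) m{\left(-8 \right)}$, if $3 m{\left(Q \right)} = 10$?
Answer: $\frac{17935345}{2868717} \approx 6.252$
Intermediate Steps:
$U{\left(L \right)} = - 3 L \left(-1 + L\right)$ ($U{\left(L \right)} = - 3 \left(-1 + L\right) L = - 3 L \left(-1 + L\right)$)
$m{\left(Q \right)} = \frac{10}{3}$ ($m{\left(Q \right)} = \frac{1}{3} \cdot 10 = \frac{10}{3}$)
$\left(- \frac{3246}{-2868} + \frac{U{\left(32 \right)}}{-4001}\right) m{\left(-8 \right)} = \left(- \frac{3246}{-2868} + \frac{3 \cdot 32 \left(1 - 32\right)}{-4001}\right) \frac{10}{3} = \left(\left(-3246\right) \left(- \frac{1}{2868}\right) + 3 \cdot 32 \left(1 - 32\right) \left(- \frac{1}{4001}\right)\right) \frac{10}{3} = \left(\frac{541}{478} + 3 \cdot 32 \left(-31\right) \left(- \frac{1}{4001}\right)\right) \frac{10}{3} = \left(\frac{541}{478} - - \frac{2976}{4001}\right) \frac{10}{3} = \left(\frac{541}{478} + \frac{2976}{4001}\right) \frac{10}{3} = \frac{3587069}{1912478} \cdot \frac{10}{3} = \frac{17935345}{2868717}$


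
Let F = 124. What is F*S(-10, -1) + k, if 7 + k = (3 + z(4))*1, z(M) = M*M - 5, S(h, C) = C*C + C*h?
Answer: 1371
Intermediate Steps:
S(h, C) = C**2 + C*h
z(M) = -5 + M**2 (z(M) = M**2 - 5 = -5 + M**2)
k = 7 (k = -7 + (3 + (-5 + 4**2))*1 = -7 + (3 + (-5 + 16))*1 = -7 + (3 + 11)*1 = -7 + 14*1 = -7 + 14 = 7)
F*S(-10, -1) + k = 124*(-(-1 - 10)) + 7 = 124*(-1*(-11)) + 7 = 124*11 + 7 = 1364 + 7 = 1371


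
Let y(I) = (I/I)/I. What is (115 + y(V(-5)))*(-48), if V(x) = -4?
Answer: -5508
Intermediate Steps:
y(I) = 1/I
(115 + y(V(-5)))*(-48) = (115 + 1/(-4))*(-48) = (115 - ¼)*(-48) = (459/4)*(-48) = -5508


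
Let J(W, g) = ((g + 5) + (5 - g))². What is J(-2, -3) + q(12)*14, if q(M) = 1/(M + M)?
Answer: 1207/12 ≈ 100.58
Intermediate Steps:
q(M) = 1/(2*M)
J(W, g) = 100 (J(W, g) = ((5 + g) + (5 - g))² = 10² = 100)
J(-2, -3) + q(12)*14 = 100 + ((½)/12)*14 = 100 + ((½)*(1/12))*14 = 100 + (1/24)*14 = 100 + 7/12 = 1207/12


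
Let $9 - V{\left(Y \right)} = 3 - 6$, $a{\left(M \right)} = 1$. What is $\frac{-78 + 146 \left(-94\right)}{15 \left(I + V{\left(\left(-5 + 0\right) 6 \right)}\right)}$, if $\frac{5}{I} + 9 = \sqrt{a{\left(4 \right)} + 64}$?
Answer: $- \frac{676298}{6245} - \frac{13802 \sqrt{65}}{3747} \approx -137.99$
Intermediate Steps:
$V{\left(Y \right)} = 12$ ($V{\left(Y \right)} = 9 - \left(3 - 6\right) = 9 - -3 = 9 + 3 = 12$)
$I = \frac{5}{-9 + \sqrt{65}}$ ($I = \frac{5}{-9 + \sqrt{1 + 64}} = \frac{5}{-9 + \sqrt{65}} \approx -5.332$)
$\frac{-78 + 146 \left(-94\right)}{15 \left(I + V{\left(\left(-5 + 0\right) 6 \right)}\right)} = \frac{-78 + 146 \left(-94\right)}{15 \left(\left(- \frac{45}{16} - \frac{5 \sqrt{65}}{16}\right) + 12\right)} = \frac{-78 - 13724}{15 \left(\frac{147}{16} - \frac{5 \sqrt{65}}{16}\right)} = - \frac{13802}{\frac{2205}{16} - \frac{75 \sqrt{65}}{16}}$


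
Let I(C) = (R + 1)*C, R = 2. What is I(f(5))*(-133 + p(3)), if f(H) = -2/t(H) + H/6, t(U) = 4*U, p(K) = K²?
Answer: -1364/5 ≈ -272.80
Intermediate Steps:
f(H) = -1/(2*H) + H/6 (f(H) = -2*1/(4*H) + H/6 = -1/(2*H) + H*(⅙) = -1/(2*H) + H/6)
I(C) = 3*C (I(C) = (2 + 1)*C = 3*C)
I(f(5))*(-133 + p(3)) = (3*((⅙)*(-3 + 5²)/5))*(-133 + 3²) = (3*((⅙)*(⅕)*(-3 + 25)))*(-133 + 9) = (3*((⅙)*(⅕)*22))*(-124) = (3*(11/15))*(-124) = (11/5)*(-124) = -1364/5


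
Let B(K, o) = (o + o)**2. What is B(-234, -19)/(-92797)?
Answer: -1444/92797 ≈ -0.015561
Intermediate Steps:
B(K, o) = 4*o**2 (B(K, o) = (2*o)**2 = 4*o**2)
B(-234, -19)/(-92797) = (4*(-19)**2)/(-92797) = (4*361)*(-1/92797) = 1444*(-1/92797) = -1444/92797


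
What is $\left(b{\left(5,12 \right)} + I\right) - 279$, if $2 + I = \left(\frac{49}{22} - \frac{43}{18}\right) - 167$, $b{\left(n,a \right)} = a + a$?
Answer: $- \frac{41992}{99} \approx -424.16$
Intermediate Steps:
$b{\left(n,a \right)} = 2 a$
$I = - \frac{16747}{99}$ ($I = -2 + \left(\left(\frac{49}{22} - \frac{43}{18}\right) - 167\right) = -2 - \frac{16549}{99} = - \frac{16747}{99} \approx -169.16$)
$\left(b{\left(5,12 \right)} + I\right) - 279 = \left(2 \cdot 12 - \frac{16747}{99}\right) - 279 = \left(24 - \frac{16747}{99}\right) - 279 = - \frac{14371}{99} - 279 = - \frac{41992}{99}$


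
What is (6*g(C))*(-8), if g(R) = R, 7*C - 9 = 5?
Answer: -96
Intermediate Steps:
C = 2 (C = 9/7 + (⅐)*5 = 9/7 + 5/7 = 2)
(6*g(C))*(-8) = (6*2)*(-8) = 12*(-8) = -96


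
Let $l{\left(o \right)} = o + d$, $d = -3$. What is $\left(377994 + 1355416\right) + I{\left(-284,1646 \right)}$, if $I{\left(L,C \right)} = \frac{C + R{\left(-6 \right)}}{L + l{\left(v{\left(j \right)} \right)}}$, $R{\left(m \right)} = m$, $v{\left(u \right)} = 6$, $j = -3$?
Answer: $\frac{487086570}{281} \approx 1.7334 \cdot 10^{6}$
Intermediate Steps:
$l{\left(o \right)} = -3 + o$ ($l{\left(o \right)} = o - 3 = -3 + o$)
$I{\left(L,C \right)} = \frac{-6 + C}{3 + L}$ ($I{\left(L,C \right)} = \frac{C - 6}{L + \left(-3 + 6\right)} = \frac{-6 + C}{L + 3} = \frac{-6 + C}{3 + L}$)
$\left(377994 + 1355416\right) + I{\left(-284,1646 \right)} = \left(377994 + 1355416\right) + \frac{-6 + 1646}{3 - 284} = 1733410 + \frac{1}{-281} \cdot 1640 = 1733410 - \frac{1640}{281} = \frac{487086570}{281}$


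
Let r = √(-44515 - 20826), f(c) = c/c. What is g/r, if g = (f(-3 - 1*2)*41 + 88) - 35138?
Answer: 35009*I*√181/3439 ≈ 136.96*I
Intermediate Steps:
f(c) = 1
r = 19*I*√181 (r = √(-65341) = 19*I*√181 ≈ 255.62*I)
g = -35009 (g = (1*41 + 88) - 35138 = (41 + 88) - 35138 = 129 - 35138 = -35009)
g/r = -35009*(-I*√181/3439) = -(-35009)*I*√181/3439 = 35009*I*√181/3439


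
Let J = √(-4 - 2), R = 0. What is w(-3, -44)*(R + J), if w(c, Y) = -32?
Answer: -32*I*√6 ≈ -78.384*I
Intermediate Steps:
J = I*√6 (J = √(-6) = I*√6 ≈ 2.4495*I)
w(-3, -44)*(R + J) = -32*(0 + I*√6) = -32*I*√6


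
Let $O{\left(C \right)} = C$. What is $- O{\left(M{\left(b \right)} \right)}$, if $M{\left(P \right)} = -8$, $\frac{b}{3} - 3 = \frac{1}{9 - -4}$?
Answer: $8$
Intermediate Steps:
$b = \frac{120}{13}$ ($b = 9 + \frac{3}{9 - -4} = 9 + \frac{3}{9 + 4} = 9 + \frac{3}{13} = \frac{120}{13} \approx 9.2308$)
$- O{\left(M{\left(b \right)} \right)} = \left(-1\right) \left(-8\right) = 8$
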